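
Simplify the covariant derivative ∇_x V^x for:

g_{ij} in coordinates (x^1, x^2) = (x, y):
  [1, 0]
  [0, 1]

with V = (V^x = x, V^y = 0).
All Christoffel symbols are zero.
∇_x V^x = ∂_x V^x + Γ^x_{x j} V^j
  = (1) + (0)(x) + (0)(0)
  = 1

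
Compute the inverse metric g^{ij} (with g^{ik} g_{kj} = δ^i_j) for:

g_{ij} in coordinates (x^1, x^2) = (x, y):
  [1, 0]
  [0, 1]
The metric is diagonal, so g^{ij} is diagonal with entries 1/g_{ii}: diag(1, 1).
g^{ij}:
  [1, 0]
  [0, 1]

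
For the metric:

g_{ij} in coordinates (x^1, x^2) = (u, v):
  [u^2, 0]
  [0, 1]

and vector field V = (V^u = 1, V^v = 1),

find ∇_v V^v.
Non-zero Christoffel symbols:
Γ^u_{u u} = 1/u
∇_v V^v = ∂_v V^v + Γ^v_{v j} V^j
  = (0) + (0)(1) + (0)(1)
  = 0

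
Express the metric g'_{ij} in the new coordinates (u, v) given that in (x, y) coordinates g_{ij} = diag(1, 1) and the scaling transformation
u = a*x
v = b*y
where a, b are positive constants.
Invert the transformation: x = u/a, y = v/b
g'_{ij} = (∂x^k/∂x'^i)(∂x^l/∂x'^j) g_{kl}; with g_{kl} = δ_{kl} this is Σ_k (∂x^k/∂x'^i)(∂x^k/∂x'^j).
Jacobian: ∂x/∂u = 1/a, ∂x/∂v = 0, ∂y/∂u = 0, ∂y/∂v = 1/b
g'_{uu} = (1/a)(1/a) + (0)(0) = 1/a^2
g'_{uv} = (1/a)(0) + (0)(1/b) = 0
g'_{vv} = (0)(0) + (1/b)(1/b) = 1/b^2
g'_{ij} = diag(1/a^2, 1/b^2)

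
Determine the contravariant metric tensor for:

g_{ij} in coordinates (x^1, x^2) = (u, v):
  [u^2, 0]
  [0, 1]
The metric is diagonal, so g^{ij} is diagonal with entries 1/g_{ii}: diag(1/(u^2), 1).
g^{ij}:
  [1/u^2, 0]
  [0, 1]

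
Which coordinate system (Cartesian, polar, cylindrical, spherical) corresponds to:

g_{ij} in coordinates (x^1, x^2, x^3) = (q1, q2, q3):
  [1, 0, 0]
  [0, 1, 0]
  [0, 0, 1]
All components are constant and the metric is the identity, i.e. orthonormal rectilinear coordinates.
Cartesian (3D) coordinates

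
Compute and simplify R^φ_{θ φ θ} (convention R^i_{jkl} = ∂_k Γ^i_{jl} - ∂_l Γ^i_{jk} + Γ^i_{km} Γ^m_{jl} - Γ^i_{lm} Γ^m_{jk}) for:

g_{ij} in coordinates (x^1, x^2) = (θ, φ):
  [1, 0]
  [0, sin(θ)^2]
Non-zero Christoffel symbols (Γ^k_{ij} = Γ^k_{ji}):
Γ^θ_{φ φ} = -sin(2*θ)/2
Γ^φ_{θ φ} = 1/tan(θ)
R^φ_{θ φ θ} = ∂_φ Γ^φ_{θ θ} - ∂_θ Γ^φ_{θ φ} + Γ^φ_{φ m} Γ^m_{θ θ} - Γ^φ_{θ m} Γ^m_{θ φ}
  = (0) - (-1/sin(θ)^2) + (0) - (1/tan(θ)^2) = 1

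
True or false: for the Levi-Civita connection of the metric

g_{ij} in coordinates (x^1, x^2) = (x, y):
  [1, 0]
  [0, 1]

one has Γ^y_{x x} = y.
Γ^y_{x x} = (1/2) g^{yy} (∂_x g_{yx} + ∂_x g_{yx} - ∂_y g_{xx}) = (1/2)(1)((0) + (0) - (0)) = 0
This differs from the proposed value y.
False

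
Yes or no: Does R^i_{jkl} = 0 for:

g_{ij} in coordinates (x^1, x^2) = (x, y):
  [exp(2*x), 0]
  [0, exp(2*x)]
Non-zero Christoffel symbols:
Γ^x_{x x} = 1
Γ^x_{y y} = -1
Γ^y_{x y} = 1
Ricci tensor: R_{xx} = 0, R_{xy} = 0, R_{yy} = 0
All R_{ij} vanish; in 2 dimensions the Riemann tensor is fully determined by the Ricci tensor, so R^i_{jkl} = 0: the metric is flat (curvilinear coordinates on flat space).
Yes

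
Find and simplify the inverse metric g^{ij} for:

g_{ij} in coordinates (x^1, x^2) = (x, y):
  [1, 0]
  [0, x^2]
The metric is diagonal, so g^{ij} is diagonal with entries 1/g_{ii}: diag(1, 1/(x^2)).
g^{ij}:
  [1, 0]
  [0, 1/x^2]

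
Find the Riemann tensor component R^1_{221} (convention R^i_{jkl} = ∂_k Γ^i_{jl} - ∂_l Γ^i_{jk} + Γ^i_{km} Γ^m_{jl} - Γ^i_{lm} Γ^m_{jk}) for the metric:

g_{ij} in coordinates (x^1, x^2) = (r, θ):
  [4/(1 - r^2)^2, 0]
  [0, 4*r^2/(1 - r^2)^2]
Non-zero Christoffel symbols (Γ^k_{ij} = Γ^k_{ji}):
Γ^r_{r r} = 2*r/(1 - r^2)
Γ^r_{θ θ} = (r^3 + r)/(r^2 - 1)
Γ^θ_{r θ} = (-r^2 - 1)/(r^3 - r)
R^r_{θ θ r} = ∂_θ Γ^r_{θ r} - ∂_r Γ^r_{θ θ} + Γ^r_{θ m} Γ^m_{θ r} - Γ^r_{r m} Γ^m_{θ θ}
  = (0) - ((r^4 - 4*r^2 - 1)/(r^2 - 1)^2) + (-(r^2 + 1)^2/(r^2 - 1)^2) - (-2*r^2*(r^2 + 1)/(r^2 - 1)^2) = 4*r^2/(r^2 - 1)^2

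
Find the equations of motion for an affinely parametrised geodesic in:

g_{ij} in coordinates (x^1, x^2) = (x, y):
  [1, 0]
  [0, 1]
Geodesic equation: d^2x^k/dλ^2 + Γ^k_{ij} (dx^i/dλ)(dx^j/dλ) = 0.
All Christoffel symbols vanish, so the geodesics are straight lines:
d^2x/dλ^2 = 0
d^2y/dλ^2 = 0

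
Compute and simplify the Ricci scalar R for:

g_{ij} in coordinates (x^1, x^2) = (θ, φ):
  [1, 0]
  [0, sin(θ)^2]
Non-zero Christoffel symbols (Γ^k_{ij} = Γ^k_{ji}):
Γ^θ_{φ φ} = -sin(2*θ)/2
Γ^φ_{θ φ} = 1/tan(θ)
Ricci tensor (R_{ij} = R^k_{ikj}): R_{θθ} = 1, R_{θφ} = 0, R_{φφ} = sin(θ)^2
Inverse metric: g^{θθ} = 1, g^{φφ} = 1/sin(θ)^2
R = g^{ij} R_{ij} = (1)(1) + (1/sin(θ)^2)(sin(θ)^2) = 2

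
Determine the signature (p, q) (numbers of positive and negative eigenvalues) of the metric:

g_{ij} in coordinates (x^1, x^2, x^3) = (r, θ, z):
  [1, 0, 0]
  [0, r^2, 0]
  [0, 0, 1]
The metric is diagonal, so its eigenvalues are the diagonal entries: 1, r^2, 1 (at a generic point, where coordinate-dependent entries are positive).
3 positive, 0 negative.
(3, 0) - Riemannian (positive definite)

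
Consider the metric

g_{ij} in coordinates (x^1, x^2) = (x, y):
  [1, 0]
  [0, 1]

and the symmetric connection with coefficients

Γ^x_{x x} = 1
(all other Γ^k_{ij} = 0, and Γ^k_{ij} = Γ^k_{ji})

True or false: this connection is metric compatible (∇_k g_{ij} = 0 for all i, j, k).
Using ∇_k g_{ij} = ∂_k g_{ij} - Γ^m_{ki} g_{mj} - Γ^m_{kj} g_{im}:
∇_x g_{xx} = (0) - (1) - (1) = -2 ≠ 0
So the connection is not metric compatible (it is not the Levi-Civita connection).
False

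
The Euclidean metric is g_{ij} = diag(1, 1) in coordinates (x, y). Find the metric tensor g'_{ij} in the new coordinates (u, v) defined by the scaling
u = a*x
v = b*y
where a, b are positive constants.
Invert the transformation: x = u/a, y = v/b
g'_{ij} = (∂x^k/∂x'^i)(∂x^l/∂x'^j) g_{kl}; with g_{kl} = δ_{kl} this is Σ_k (∂x^k/∂x'^i)(∂x^k/∂x'^j).
Jacobian: ∂x/∂u = 1/a, ∂x/∂v = 0, ∂y/∂u = 0, ∂y/∂v = 1/b
g'_{uu} = (1/a)(1/a) + (0)(0) = 1/a^2
g'_{uv} = (1/a)(0) + (0)(1/b) = 0
g'_{vv} = (0)(0) + (1/b)(1/b) = 1/b^2
g'_{ij} = diag(1/a^2, 1/b^2)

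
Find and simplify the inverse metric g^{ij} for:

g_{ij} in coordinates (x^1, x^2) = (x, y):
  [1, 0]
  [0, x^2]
The metric is diagonal, so g^{ij} is diagonal with entries 1/g_{ii}: diag(1, 1/(x^2)).
g^{ij}:
  [1, 0]
  [0, 1/x^2]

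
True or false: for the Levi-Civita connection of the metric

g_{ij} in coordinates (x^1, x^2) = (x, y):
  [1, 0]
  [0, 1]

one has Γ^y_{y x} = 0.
Γ^y_{y x} = (1/2) g^{yy} (∂_y g_{yx} + ∂_x g_{yy} - ∂_y g_{yx}) = (1/2)(1)((0) + (0) - (0)) = 0
This equals the proposed value 0.
True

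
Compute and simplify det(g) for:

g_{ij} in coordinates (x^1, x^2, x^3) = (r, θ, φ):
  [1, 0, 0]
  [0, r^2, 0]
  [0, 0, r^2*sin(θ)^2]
Diagonal metric: det(g) = g_{11}·g_{22}·g_{33}
= (1)·(r^2)·(r^2*sin(θ)^2)
det(g) = r^4*sin(θ)^2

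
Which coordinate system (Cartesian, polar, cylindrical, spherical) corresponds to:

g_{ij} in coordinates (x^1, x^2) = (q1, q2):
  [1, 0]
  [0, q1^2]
The line element ds^2 = dq1^2 + q1^2 dq2^2 is dr^2 + r^2 dθ^2 with q1 = r, q2 = θ.
polar coordinates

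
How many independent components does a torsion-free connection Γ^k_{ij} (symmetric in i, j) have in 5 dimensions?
Γ^k_{ij} has n choices for the upper index and n(n+1)/2 independent symmetric lower index pairs.
Total = 5 × 5×6/2 = 5 × 15 = 75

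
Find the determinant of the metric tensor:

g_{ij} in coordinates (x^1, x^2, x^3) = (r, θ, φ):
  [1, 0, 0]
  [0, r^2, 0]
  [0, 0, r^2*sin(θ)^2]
Diagonal metric: det(g) = g_{11}·g_{22}·g_{33}
= (1)·(r^2)·(r^2*sin(θ)^2)
det(g) = r^4*sin(θ)^2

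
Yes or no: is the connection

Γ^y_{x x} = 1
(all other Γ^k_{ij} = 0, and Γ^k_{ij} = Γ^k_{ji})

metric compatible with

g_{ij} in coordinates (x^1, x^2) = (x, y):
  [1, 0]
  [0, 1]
Using ∇_k g_{ij} = ∂_k g_{ij} - Γ^m_{ki} g_{mj} - Γ^m_{kj} g_{im}:
∇_x g_{xy} = (0) - (1) - (0) = -1 ≠ 0
So the connection is not metric compatible (it is not the Levi-Civita connection).
No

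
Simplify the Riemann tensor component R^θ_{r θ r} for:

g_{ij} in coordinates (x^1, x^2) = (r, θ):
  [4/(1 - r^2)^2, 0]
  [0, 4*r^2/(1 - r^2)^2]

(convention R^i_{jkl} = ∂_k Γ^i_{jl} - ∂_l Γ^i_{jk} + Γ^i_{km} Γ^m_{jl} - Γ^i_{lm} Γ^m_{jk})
Non-zero Christoffel symbols (Γ^k_{ij} = Γ^k_{ji}):
Γ^r_{r r} = 2*r/(1 - r^2)
Γ^r_{θ θ} = (r^3 + r)/(r^2 - 1)
Γ^θ_{r θ} = (-r^2 - 1)/(r^3 - r)
R^θ_{r θ r} = ∂_θ Γ^θ_{r r} - ∂_r Γ^θ_{r θ} + Γ^θ_{θ m} Γ^m_{r r} - Γ^θ_{r m} Γ^m_{r θ}
  = (0) - ((r^4 + 4*r^2 - 1)/(r^3 - r)^2) + (2*(r^2 + 1)/(r^2 - 1)^2) - ((r^2 + 1)^2/(r^3 - r)^2) = -4/(r^2 - 1)^2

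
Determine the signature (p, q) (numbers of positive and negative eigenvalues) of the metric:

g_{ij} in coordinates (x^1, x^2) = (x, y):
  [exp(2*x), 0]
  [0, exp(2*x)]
The metric is diagonal, so its eigenvalues are the diagonal entries: exp(2*x), exp(2*x) (at a generic point, where coordinate-dependent entries are positive).
2 positive, 0 negative.
(2, 0) - Riemannian (positive definite)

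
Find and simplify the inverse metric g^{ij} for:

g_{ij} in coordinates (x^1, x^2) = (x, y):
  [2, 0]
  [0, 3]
The metric is diagonal, so g^{ij} is diagonal with entries 1/g_{ii}: diag(1/2, 1/3).
g^{ij}:
  [1/2, 0]
  [0, 1/3]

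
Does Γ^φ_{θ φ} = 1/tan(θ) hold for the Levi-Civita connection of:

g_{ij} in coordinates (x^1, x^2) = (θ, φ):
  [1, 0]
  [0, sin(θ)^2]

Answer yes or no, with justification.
Γ^φ_{θ φ} = (1/2) g^{φφ} (∂_θ g_{φφ} + ∂_φ g_{φθ} - ∂_φ g_{θφ}) = (1/2)(1/sin(θ)^2)((sin(2*θ)) + (0) - (0)) = 1/tan(θ)
This equals the proposed value 1/tan(θ).
Yes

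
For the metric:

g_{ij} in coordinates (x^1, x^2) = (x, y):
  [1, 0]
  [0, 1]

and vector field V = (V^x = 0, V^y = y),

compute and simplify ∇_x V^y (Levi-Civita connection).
All Christoffel symbols are zero.
∇_x V^y = ∂_x V^y + Γ^y_{x j} V^j
  = (0) + (0)(0) + (0)(y)
  = 0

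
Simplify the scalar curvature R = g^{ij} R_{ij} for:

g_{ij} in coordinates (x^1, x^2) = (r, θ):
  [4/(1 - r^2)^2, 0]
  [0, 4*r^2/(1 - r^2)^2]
Non-zero Christoffel symbols (Γ^k_{ij} = Γ^k_{ji}):
Γ^r_{r r} = 2*r/(1 - r^2)
Γ^r_{θ θ} = (r^3 + r)/(r^2 - 1)
Γ^θ_{r θ} = (-r^2 - 1)/(r^3 - r)
Ricci tensor (R_{ij} = R^k_{ikj}): R_{rr} = -4/(r^2 - 1)^2, R_{rθ} = 0, R_{θθ} = -4*r^2/(r^2 - 1)^2
Inverse metric: g^{rr} = (1 - r^2)^2/4, g^{θθ} = (1 - r^2)^2/(4*r^2)
R = g^{ij} R_{ij} = ((1 - r^2)^2/4)(-4/(r^2 - 1)^2) + ((1 - r^2)^2/(4*r^2))(-4*r^2/(r^2 - 1)^2) = -2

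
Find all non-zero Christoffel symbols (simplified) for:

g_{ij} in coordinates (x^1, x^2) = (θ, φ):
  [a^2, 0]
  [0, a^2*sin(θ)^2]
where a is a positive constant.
Using Γ^k_{ij} = (1/2) g^{km} (∂_i g_{mj} + ∂_j g_{mi} - ∂_m g_{ij}); the metric is diagonal, so only the m = k term contributes.
Non-zero symbols (using the symmetry Γ^k_{ij} = Γ^k_{ji}):
Γ^θ_{φ φ} = (1/2) g^{θθ} (∂_φ g_{θφ} + ∂_φ g_{θφ} - ∂_θ g_{φφ}) = (1/2)(1/a^2)((0) + (0) - (a^2*sin(2*θ))) = -sin(2*θ)/2
Γ^φ_{θ φ} = (1/2) g^{φφ} (∂_θ g_{φφ} + ∂_φ g_{φθ} - ∂_φ g_{θφ}) = (1/2)(1/(a^2*sin(θ)^2))((a^2*sin(2*θ)) + (0) - (0)) = 1/tan(θ)
All other Christoffel symbols are zero.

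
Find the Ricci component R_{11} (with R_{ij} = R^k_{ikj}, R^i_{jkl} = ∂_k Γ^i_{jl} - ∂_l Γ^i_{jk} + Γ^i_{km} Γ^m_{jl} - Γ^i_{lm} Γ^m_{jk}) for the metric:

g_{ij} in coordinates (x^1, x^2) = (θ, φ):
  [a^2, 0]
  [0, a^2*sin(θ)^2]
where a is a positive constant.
Non-zero Christoffel symbols (Γ^k_{ij} = Γ^k_{ji}):
Γ^θ_{φ φ} = -sin(2*θ)/2
Γ^φ_{θ φ} = 1/tan(θ)
R^θ_{θ θ θ} = 0 (a repeated index in an antisymmetric pair)
R^φ_{θ φ θ} = ∂_φ Γ^φ_{θ θ} - ∂_θ Γ^φ_{θ φ} + Γ^φ_{φ m} Γ^m_{θ θ} - Γ^φ_{θ m} Γ^m_{θ φ}
  = (0) - (-1/sin(θ)^2) + (0) - (1/tan(θ)^2) = 1
R_{θθ} = R^θ_{θ θ θ} + R^φ_{θ φ θ} = (0) + (1) = 1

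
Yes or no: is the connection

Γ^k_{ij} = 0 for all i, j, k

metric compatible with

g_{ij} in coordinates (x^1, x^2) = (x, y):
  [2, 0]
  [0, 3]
Using ∇_k g_{ij} = ∂_k g_{ij} - Γ^m_{ki} g_{mj} - Γ^m_{kj} g_{im}:
e.g. ∇_x g_{xx} = (0) - (0) - (0) = 0
Every component ∇_k g_{ij} vanishes: the connection is metric compatible.
Yes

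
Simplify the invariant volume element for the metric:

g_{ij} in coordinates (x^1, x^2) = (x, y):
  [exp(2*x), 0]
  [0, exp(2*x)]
det(g) = exp(4*x)
√|det(g)| = exp(2*x)
Volume element: dV = exp(2*x) dx dy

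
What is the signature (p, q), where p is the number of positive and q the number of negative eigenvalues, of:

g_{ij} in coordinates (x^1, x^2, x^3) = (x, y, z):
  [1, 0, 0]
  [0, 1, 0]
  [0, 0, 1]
The metric is diagonal, so its eigenvalues are the diagonal entries: 1, 1, 1 (at a generic point, where coordinate-dependent entries are positive).
3 positive, 0 negative.
(3, 0) - Riemannian (positive definite)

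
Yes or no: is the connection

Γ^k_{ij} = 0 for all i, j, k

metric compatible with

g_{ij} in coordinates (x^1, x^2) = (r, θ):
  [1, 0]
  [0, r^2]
Using ∇_k g_{ij} = ∂_k g_{ij} - Γ^m_{ki} g_{mj} - Γ^m_{kj} g_{im}:
∇_r g_{θθ} = (2*r) - (0) - (0) = 2*r ≠ 0
So the connection is not metric compatible (it is not the Levi-Civita connection).
No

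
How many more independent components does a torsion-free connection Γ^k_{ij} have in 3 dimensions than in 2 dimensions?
Independent components in n dimensions: n × n(n+1)/2 = n^2(n+1)/2.
3D: 3 × 6 = 18
2D: 2 × 3 = 6
Difference = 18 - 6 = 12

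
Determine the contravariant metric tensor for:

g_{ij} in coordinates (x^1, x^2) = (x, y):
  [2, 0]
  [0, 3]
The metric is diagonal, so g^{ij} is diagonal with entries 1/g_{ii}: diag(1/2, 1/3).
g^{ij}:
  [1/2, 0]
  [0, 1/3]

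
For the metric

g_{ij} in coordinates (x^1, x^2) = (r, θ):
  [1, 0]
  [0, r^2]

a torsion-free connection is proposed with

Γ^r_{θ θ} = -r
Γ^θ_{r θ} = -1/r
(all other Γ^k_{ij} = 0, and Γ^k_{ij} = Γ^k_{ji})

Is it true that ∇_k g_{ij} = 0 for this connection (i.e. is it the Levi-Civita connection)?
Using ∇_k g_{ij} = ∂_k g_{ij} - Γ^m_{ki} g_{mj} - Γ^m_{kj} g_{im}:
∇_θ g_{rθ} = (0) - (-r) - (-r) = 2*r ≠ 0
So the connection is not metric compatible (it is not the Levi-Civita connection).
No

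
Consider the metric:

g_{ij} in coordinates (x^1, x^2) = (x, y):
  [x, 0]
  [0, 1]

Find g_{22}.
With x^1 = x, x^2 = y, g_{22} = g_{yy} is the row-2, column-2 entry of the matrix.
g_{22} = 1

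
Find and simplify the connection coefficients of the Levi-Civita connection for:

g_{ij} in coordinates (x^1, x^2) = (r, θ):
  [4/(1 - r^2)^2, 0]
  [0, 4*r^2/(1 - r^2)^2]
Using Γ^k_{ij} = (1/2) g^{km} (∂_i g_{mj} + ∂_j g_{mi} - ∂_m g_{ij}); the metric is diagonal, so only the m = k term contributes.
Non-zero symbols (using the symmetry Γ^k_{ij} = Γ^k_{ji}):
Γ^r_{r r} = (1/2) g^{rr} (∂_r g_{rr} + ∂_r g_{rr} - ∂_r g_{rr}) = (1/2)((1 - r^2)^2/4)((16*r/(1 - r^2)^3) + (16*r/(1 - r^2)^3) - (16*r/(1 - r^2)^3)) = 2*r/(1 - r^2)
Γ^r_{θ θ} = (1/2) g^{rr} (∂_θ g_{rθ} + ∂_θ g_{rθ} - ∂_r g_{θθ}) = (1/2)((1 - r^2)^2/4)((0) + (0) - (-8*(r^3 + r)/(r^2 - 1)^3)) = (r^3 + r)/(r^2 - 1)
Γ^θ_{r θ} = (1/2) g^{θθ} (∂_r g_{θθ} + ∂_θ g_{θr} - ∂_θ g_{rθ}) = (1/2)((1 - r^2)^2/(4*r^2))((-8*(r^3 + r)/(r^2 - 1)^3) + (0) - (0)) = (-r^2 - 1)/(r^3 - r)
All other Christoffel symbols are zero.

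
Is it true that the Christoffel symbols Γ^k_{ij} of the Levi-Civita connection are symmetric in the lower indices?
The Levi-Civita connection is torsion-free, which is exactly Γ^k_{ij} = Γ^k_{ji}.
Yes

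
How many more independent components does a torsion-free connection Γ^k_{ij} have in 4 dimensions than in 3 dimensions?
Independent components in n dimensions: n × n(n+1)/2 = n^2(n+1)/2.
4D: 4 × 10 = 40
3D: 3 × 6 = 18
Difference = 40 - 18 = 22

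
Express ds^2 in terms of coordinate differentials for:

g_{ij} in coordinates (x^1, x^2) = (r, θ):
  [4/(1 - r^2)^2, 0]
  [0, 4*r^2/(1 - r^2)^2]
ds^2 = g_{ij} dx^i dx^j; only the non-zero components contribute.
ds^2 = (4/(1 - r^2)^2) dr^2 + (4*r^2/(1 - r^2)^2) dθ^2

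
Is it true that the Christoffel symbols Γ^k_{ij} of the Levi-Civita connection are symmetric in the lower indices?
The Levi-Civita connection is torsion-free, which is exactly Γ^k_{ij} = Γ^k_{ji}.
Yes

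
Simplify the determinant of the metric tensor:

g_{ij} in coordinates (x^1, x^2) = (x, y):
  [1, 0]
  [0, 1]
For a 2×2 metric: det(g) = g_{11}·g_{22} - g_{12}·g_{21}
= (1)·(1) - (0)·(0)
= 1 - 0
det(g) = 1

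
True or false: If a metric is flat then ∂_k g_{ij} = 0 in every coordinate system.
Flatness means R^i_{jkl} = 0; the components can still vary, e.g. the flat plane in polar coordinates has g_{θθ} = r^2.
False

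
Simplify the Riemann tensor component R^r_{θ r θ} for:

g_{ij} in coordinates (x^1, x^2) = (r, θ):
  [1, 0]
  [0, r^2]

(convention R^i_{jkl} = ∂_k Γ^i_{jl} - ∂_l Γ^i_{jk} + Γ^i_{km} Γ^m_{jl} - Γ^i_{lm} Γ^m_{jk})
Non-zero Christoffel symbols (Γ^k_{ij} = Γ^k_{ji}):
Γ^r_{θ θ} = -r
Γ^θ_{r θ} = 1/r
R^r_{θ r θ} = ∂_r Γ^r_{θ θ} - ∂_θ Γ^r_{θ r} + Γ^r_{r m} Γ^m_{θ θ} - Γ^r_{θ m} Γ^m_{θ r}
  = (-1) - (0) + (0) - (-1) = 0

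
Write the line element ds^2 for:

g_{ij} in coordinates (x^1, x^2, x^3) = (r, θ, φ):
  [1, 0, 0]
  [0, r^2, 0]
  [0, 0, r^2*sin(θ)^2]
ds^2 = g_{ij} dx^i dx^j; only the non-zero components contribute.
ds^2 = dr^2 + r^2 dθ^2 + r^2*sin(θ)^2 dφ^2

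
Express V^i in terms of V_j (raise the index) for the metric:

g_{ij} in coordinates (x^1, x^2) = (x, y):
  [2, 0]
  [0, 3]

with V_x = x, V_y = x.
Inverse metric (diagonal): g^{xx} = 1/2, g^{yy} = 1/3
V^i = g^{ij} V_j:
V^x = (1/2)(x) + (0)(x) = x/2
V^y = (0)(x) + (1/3)(x) = x/3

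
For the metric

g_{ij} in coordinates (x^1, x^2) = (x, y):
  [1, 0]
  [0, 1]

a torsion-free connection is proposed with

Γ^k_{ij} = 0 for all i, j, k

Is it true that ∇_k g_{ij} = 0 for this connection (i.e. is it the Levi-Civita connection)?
Using ∇_k g_{ij} = ∂_k g_{ij} - Γ^m_{ki} g_{mj} - Γ^m_{kj} g_{im}:
e.g. ∇_y g_{xy} = (0) - (0) - (0) = 0
Every component ∇_k g_{ij} vanishes: the connection is metric compatible.
Yes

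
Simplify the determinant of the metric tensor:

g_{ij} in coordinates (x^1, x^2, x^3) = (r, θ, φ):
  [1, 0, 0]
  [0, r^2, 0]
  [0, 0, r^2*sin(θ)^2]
Diagonal metric: det(g) = g_{11}·g_{22}·g_{33}
= (1)·(r^2)·(r^2*sin(θ)^2)
det(g) = r^4*sin(θ)^2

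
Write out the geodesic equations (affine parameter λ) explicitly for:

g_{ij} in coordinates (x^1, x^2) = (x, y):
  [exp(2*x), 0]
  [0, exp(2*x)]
Geodesic equation: d^2x^k/dλ^2 + Γ^k_{ij} (dx^i/dλ)(dx^j/dλ) = 0.
Non-zero Christoffel symbols:
Γ^x_{x x} = 1
Γ^x_{y y} = -1
Γ^y_{x y} = 1
Substituting (the symmetric pair Γ^k_{ij}, Γ^k_{ji} combines into a factor 2):
d^2x/dλ^2 + (dx/dλ)^2 - (dy/dλ)^2 = 0
d^2y/dλ^2 + 2 (dx/dλ)(dy/dλ) = 0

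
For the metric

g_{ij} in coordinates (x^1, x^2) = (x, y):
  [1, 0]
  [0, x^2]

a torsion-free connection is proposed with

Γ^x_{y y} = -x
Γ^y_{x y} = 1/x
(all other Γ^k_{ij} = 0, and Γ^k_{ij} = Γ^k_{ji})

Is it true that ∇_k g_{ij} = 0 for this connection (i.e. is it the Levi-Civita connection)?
Using ∇_k g_{ij} = ∂_k g_{ij} - Γ^m_{ki} g_{mj} - Γ^m_{kj} g_{im}:
e.g. ∇_x g_{yy} = (2*x) - (x) - (x) = 0
Every component ∇_k g_{ij} vanishes: the connection is metric compatible.
Yes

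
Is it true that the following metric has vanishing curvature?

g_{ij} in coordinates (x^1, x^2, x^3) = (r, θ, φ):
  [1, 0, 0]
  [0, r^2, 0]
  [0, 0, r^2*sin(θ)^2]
Non-zero Christoffel symbols:
Γ^r_{θ θ} = -r
Γ^r_{φ φ} = -r*sin(θ)^2
Γ^θ_{r θ} = 1/r
Γ^θ_{φ φ} = -sin(2*θ)/2
Γ^φ_{r φ} = 1/r
Γ^φ_{θ φ} = 1/tan(θ)
Ricci tensor: R_{rr} = 0, R_{rθ} = 0, R_{rφ} = 0, R_{θθ} = 0, R_{θφ} = 0, R_{φφ} = 0
All R_{ij} vanish; in 3 dimensions the Riemann tensor is fully determined by the Ricci tensor, so R^i_{jkl} = 0: the metric is flat (curvilinear coordinates on flat space).
Yes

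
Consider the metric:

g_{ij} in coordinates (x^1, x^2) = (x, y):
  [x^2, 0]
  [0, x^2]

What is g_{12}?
With x^1 = x, x^2 = y, g_{12} = g_{xy} is the row-1, column-2 entry of the matrix.
g_{12} = 0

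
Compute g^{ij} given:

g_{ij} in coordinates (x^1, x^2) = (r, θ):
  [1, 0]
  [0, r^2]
The metric is diagonal, so g^{ij} is diagonal with entries 1/g_{ii}: diag(1, 1/(r^2)).
g^{ij}:
  [1, 0]
  [0, 1/r^2]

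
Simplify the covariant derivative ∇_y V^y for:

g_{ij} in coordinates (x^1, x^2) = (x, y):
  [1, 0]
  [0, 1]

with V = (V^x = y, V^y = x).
All Christoffel symbols are zero.
∇_y V^y = ∂_y V^y + Γ^y_{y j} V^j
  = (0) + (0)(y) + (0)(x)
  = 0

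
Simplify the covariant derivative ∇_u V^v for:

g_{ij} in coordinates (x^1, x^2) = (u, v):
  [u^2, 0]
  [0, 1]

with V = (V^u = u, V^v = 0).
Non-zero Christoffel symbols:
Γ^u_{u u} = 1/u
∇_u V^v = ∂_u V^v + Γ^v_{u j} V^j
  = (0) + (0)(u) + (0)(0)
  = 0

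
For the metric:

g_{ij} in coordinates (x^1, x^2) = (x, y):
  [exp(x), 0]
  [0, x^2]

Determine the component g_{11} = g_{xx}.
With x^1 = x, x^2 = y, g_{11} = g_{xx} is the row-1, column-1 entry of the matrix.
g_{11} = exp(x)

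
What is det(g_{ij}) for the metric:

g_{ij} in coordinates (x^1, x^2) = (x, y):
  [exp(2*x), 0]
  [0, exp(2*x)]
For a 2×2 metric: det(g) = g_{11}·g_{22} - g_{12}·g_{21}
= (exp(2*x))·(exp(2*x)) - (0)·(0)
= exp(4*x) - 0
det(g) = exp(4*x)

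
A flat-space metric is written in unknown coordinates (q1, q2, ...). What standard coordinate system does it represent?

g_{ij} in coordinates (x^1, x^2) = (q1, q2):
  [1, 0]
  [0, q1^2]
The line element ds^2 = dq1^2 + q1^2 dq2^2 is dr^2 + r^2 dθ^2 with q1 = r, q2 = θ.
polar coordinates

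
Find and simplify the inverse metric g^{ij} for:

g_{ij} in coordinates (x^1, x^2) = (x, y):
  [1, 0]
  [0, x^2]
The metric is diagonal, so g^{ij} is diagonal with entries 1/g_{ii}: diag(1, 1/(x^2)).
g^{ij}:
  [1, 0]
  [0, 1/x^2]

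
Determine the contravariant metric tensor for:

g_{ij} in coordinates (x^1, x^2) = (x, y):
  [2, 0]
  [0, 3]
The metric is diagonal, so g^{ij} is diagonal with entries 1/g_{ii}: diag(1/2, 1/3).
g^{ij}:
  [1/2, 0]
  [0, 1/3]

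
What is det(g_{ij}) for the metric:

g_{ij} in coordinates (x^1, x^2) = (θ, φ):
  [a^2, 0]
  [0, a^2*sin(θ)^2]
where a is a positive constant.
For a 2×2 metric: det(g) = g_{11}·g_{22} - g_{12}·g_{21}
= (a^2)·(a^2*sin(θ)^2) - (0)·(0)
= a^4*sin(θ)^2 - 0
det(g) = a^4*sin(θ)^2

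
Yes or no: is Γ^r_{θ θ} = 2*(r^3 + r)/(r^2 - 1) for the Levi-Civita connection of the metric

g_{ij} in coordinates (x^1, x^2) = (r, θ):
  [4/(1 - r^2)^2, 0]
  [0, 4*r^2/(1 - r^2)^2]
Γ^r_{θ θ} = (1/2) g^{rr} (∂_θ g_{rθ} + ∂_θ g_{rθ} - ∂_r g_{θθ}) = (1/2)((1 - r^2)^2/4)((0) + (0) - (-8*(r^3 + r)/(r^2 - 1)^3)) = (r^3 + r)/(r^2 - 1)
This differs from the proposed value 2*(r^3 + r)/(r^2 - 1).
No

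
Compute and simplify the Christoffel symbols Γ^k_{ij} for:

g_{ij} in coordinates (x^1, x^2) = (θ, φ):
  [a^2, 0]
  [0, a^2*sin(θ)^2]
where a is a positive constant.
Using Γ^k_{ij} = (1/2) g^{km} (∂_i g_{mj} + ∂_j g_{mi} - ∂_m g_{ij}); the metric is diagonal, so only the m = k term contributes.
Non-zero symbols (using the symmetry Γ^k_{ij} = Γ^k_{ji}):
Γ^θ_{φ φ} = (1/2) g^{θθ} (∂_φ g_{θφ} + ∂_φ g_{θφ} - ∂_θ g_{φφ}) = (1/2)(1/a^2)((0) + (0) - (a^2*sin(2*θ))) = -sin(2*θ)/2
Γ^φ_{θ φ} = (1/2) g^{φφ} (∂_θ g_{φφ} + ∂_φ g_{φθ} - ∂_φ g_{θφ}) = (1/2)(1/(a^2*sin(θ)^2))((a^2*sin(2*θ)) + (0) - (0)) = 1/tan(θ)
All other Christoffel symbols are zero.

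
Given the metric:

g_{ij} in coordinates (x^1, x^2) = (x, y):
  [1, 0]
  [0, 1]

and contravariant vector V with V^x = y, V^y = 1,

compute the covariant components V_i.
V_i = g_{ij} V^j:
V_x = (1)(y) + (0)(1) = y
V_y = (0)(y) + (1)(1) = 1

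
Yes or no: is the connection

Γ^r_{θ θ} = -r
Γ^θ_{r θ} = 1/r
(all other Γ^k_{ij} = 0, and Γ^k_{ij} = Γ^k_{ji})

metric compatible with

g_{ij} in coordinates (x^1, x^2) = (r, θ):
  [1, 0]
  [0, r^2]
Using ∇_k g_{ij} = ∂_k g_{ij} - Γ^m_{ki} g_{mj} - Γ^m_{kj} g_{im}:
e.g. ∇_r g_{θθ} = (2*r) - (r) - (r) = 0
Every component ∇_k g_{ij} vanishes: the connection is metric compatible.
Yes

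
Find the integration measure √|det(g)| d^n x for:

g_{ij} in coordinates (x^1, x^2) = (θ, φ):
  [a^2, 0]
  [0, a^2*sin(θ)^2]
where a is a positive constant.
det(g) = a^4*sin(θ)^2
√|det(g)| = a^2*sin(θ) (taking 0 < θ < π so that |sin(θ)| = sin(θ))
Volume element: dV = a^2*sin(θ) dθ dφ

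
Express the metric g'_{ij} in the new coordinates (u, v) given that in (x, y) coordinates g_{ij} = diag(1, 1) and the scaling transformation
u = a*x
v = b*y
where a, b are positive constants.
Invert the transformation: x = u/a, y = v/b
g'_{ij} = (∂x^k/∂x'^i)(∂x^l/∂x'^j) g_{kl}; with g_{kl} = δ_{kl} this is Σ_k (∂x^k/∂x'^i)(∂x^k/∂x'^j).
Jacobian: ∂x/∂u = 1/a, ∂x/∂v = 0, ∂y/∂u = 0, ∂y/∂v = 1/b
g'_{uu} = (1/a)(1/a) + (0)(0) = 1/a^2
g'_{uv} = (1/a)(0) + (0)(1/b) = 0
g'_{vv} = (0)(0) + (1/b)(1/b) = 1/b^2
g'_{ij} = diag(1/a^2, 1/b^2)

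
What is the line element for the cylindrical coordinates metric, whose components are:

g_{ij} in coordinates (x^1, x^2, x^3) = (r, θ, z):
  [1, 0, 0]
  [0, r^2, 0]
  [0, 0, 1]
ds^2 = g_{ij} dx^i dx^j; only the non-zero components contribute.
ds^2 = dr^2 + r^2 dθ^2 + dz^2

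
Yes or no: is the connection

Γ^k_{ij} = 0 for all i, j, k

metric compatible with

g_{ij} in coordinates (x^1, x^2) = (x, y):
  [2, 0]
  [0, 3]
Using ∇_k g_{ij} = ∂_k g_{ij} - Γ^m_{ki} g_{mj} - Γ^m_{kj} g_{im}:
e.g. ∇_x g_{xx} = (0) - (0) - (0) = 0
Every component ∇_k g_{ij} vanishes: the connection is metric compatible.
Yes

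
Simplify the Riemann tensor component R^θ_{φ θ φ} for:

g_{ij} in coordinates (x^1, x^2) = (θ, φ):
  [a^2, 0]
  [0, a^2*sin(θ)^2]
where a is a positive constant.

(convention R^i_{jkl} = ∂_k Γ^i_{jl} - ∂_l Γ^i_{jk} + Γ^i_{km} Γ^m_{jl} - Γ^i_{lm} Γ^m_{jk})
Non-zero Christoffel symbols (Γ^k_{ij} = Γ^k_{ji}):
Γ^θ_{φ φ} = -sin(2*θ)/2
Γ^φ_{θ φ} = 1/tan(θ)
R^θ_{φ θ φ} = ∂_θ Γ^θ_{φ φ} - ∂_φ Γ^θ_{φ θ} + Γ^θ_{θ m} Γ^m_{φ φ} - Γ^θ_{φ m} Γ^m_{φ θ}
  = (-cos(2*θ)) - (0) + (0) - (-cos(θ)^2) = sin(θ)^2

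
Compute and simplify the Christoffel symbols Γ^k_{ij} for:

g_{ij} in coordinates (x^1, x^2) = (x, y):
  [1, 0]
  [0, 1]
Using Γ^k_{ij} = (1/2) g^{km} (∂_i g_{mj} + ∂_j g_{mi} - ∂_m g_{ij}); the metric is diagonal, so only the m = k term contributes.
Every metric component is constant, so all ∂_m g_{ij} = 0 and every Christoffel symbol vanishes.
All Christoffel symbols are zero.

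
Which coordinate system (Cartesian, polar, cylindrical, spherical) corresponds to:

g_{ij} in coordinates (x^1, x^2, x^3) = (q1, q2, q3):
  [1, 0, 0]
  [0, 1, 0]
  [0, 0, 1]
All components are constant and the metric is the identity, i.e. orthonormal rectilinear coordinates.
Cartesian (3D) coordinates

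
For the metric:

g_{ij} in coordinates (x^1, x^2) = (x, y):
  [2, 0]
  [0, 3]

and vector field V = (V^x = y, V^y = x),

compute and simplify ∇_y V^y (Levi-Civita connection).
All Christoffel symbols are zero.
∇_y V^y = ∂_y V^y + Γ^y_{y j} V^j
  = (0) + (0)(y) + (0)(x)
  = 0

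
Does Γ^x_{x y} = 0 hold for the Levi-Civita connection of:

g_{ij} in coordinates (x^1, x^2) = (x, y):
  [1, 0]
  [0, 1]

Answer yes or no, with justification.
Γ^x_{x y} = (1/2) g^{xx} (∂_x g_{xy} + ∂_y g_{xx} - ∂_x g_{xy}) = (1/2)(1)((0) + (0) - (0)) = 0
This equals the proposed value 0.
Yes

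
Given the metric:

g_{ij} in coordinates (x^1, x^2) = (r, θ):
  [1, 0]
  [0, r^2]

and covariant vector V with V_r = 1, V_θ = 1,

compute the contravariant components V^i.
Inverse metric (diagonal): g^{rr} = 1, g^{θθ} = 1/r^2
V^i = g^{ij} V_j:
V^r = (1)(1) + (0)(1) = 1
V^θ = (0)(1) + (1/r^2)(1) = 1/r^2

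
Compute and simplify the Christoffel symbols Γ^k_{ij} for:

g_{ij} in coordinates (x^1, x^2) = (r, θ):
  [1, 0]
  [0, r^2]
Using Γ^k_{ij} = (1/2) g^{km} (∂_i g_{mj} + ∂_j g_{mi} - ∂_m g_{ij}); the metric is diagonal, so only the m = k term contributes.
Non-zero symbols (using the symmetry Γ^k_{ij} = Γ^k_{ji}):
Γ^r_{θ θ} = (1/2) g^{rr} (∂_θ g_{rθ} + ∂_θ g_{rθ} - ∂_r g_{θθ}) = (1/2)(1)((0) + (0) - (2*r)) = -r
Γ^θ_{r θ} = (1/2) g^{θθ} (∂_r g_{θθ} + ∂_θ g_{θr} - ∂_θ g_{rθ}) = (1/2)(1/r^2)((2*r) + (0) - (0)) = 1/r
All other Christoffel symbols are zero.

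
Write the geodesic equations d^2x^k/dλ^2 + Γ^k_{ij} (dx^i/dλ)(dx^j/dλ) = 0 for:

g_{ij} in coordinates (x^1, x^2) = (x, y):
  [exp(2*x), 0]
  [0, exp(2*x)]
Geodesic equation: d^2x^k/dλ^2 + Γ^k_{ij} (dx^i/dλ)(dx^j/dλ) = 0.
Non-zero Christoffel symbols:
Γ^x_{x x} = 1
Γ^x_{y y} = -1
Γ^y_{x y} = 1
Substituting (the symmetric pair Γ^k_{ij}, Γ^k_{ji} combines into a factor 2):
d^2x/dλ^2 + (dx/dλ)^2 - (dy/dλ)^2 = 0
d^2y/dλ^2 + 2 (dx/dλ)(dy/dλ) = 0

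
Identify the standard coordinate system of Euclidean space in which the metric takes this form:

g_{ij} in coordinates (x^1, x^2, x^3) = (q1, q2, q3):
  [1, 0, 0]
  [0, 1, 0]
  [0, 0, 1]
All components are constant and the metric is the identity, i.e. orthonormal rectilinear coordinates.
Cartesian (3D) coordinates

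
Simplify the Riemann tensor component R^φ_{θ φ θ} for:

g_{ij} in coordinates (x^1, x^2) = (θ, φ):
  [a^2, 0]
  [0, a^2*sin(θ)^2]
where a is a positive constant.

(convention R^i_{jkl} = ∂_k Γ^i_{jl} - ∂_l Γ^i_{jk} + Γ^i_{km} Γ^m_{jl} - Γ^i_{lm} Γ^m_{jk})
Non-zero Christoffel symbols (Γ^k_{ij} = Γ^k_{ji}):
Γ^θ_{φ φ} = -sin(2*θ)/2
Γ^φ_{θ φ} = 1/tan(θ)
R^φ_{θ φ θ} = ∂_φ Γ^φ_{θ θ} - ∂_θ Γ^φ_{θ φ} + Γ^φ_{φ m} Γ^m_{θ θ} - Γ^φ_{θ m} Γ^m_{θ φ}
  = (0) - (-1/sin(θ)^2) + (0) - (1/tan(θ)^2) = 1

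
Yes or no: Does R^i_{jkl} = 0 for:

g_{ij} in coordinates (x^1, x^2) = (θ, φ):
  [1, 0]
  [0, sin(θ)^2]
Non-zero Christoffel symbols:
Γ^θ_{φ φ} = -sin(2*θ)/2
Γ^φ_{θ φ} = 1/tan(θ)
Ricci tensor: R_{θθ} = 1, R_{θφ} = 0, R_{φφ} = sin(θ)^2
The Ricci tensor is non-zero, so the Riemann tensor is non-zero: not flat.
No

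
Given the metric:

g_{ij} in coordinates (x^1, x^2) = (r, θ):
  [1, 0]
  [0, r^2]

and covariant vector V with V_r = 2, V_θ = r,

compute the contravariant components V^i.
Inverse metric (diagonal): g^{rr} = 1, g^{θθ} = 1/r^2
V^i = g^{ij} V_j:
V^r = (1)(2) + (0)(r) = 2
V^θ = (0)(2) + (1/r^2)(r) = 1/r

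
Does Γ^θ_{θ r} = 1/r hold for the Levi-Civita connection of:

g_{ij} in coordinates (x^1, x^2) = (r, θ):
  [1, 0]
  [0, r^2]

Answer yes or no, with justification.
Γ^θ_{θ r} = (1/2) g^{θθ} (∂_θ g_{θr} + ∂_r g_{θθ} - ∂_θ g_{θr}) = (1/2)(1/r^2)((0) + (2*r) - (0)) = 1/r
This equals the proposed value 1/r.
Yes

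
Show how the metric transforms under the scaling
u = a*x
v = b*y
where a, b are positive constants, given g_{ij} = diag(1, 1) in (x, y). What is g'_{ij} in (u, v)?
Invert the transformation: x = u/a, y = v/b
g'_{ij} = (∂x^k/∂x'^i)(∂x^l/∂x'^j) g_{kl}; with g_{kl} = δ_{kl} this is Σ_k (∂x^k/∂x'^i)(∂x^k/∂x'^j).
Jacobian: ∂x/∂u = 1/a, ∂x/∂v = 0, ∂y/∂u = 0, ∂y/∂v = 1/b
g'_{uu} = (1/a)(1/a) + (0)(0) = 1/a^2
g'_{uv} = (1/a)(0) + (0)(1/b) = 0
g'_{vv} = (0)(0) + (1/b)(1/b) = 1/b^2
g'_{ij} = diag(1/a^2, 1/b^2)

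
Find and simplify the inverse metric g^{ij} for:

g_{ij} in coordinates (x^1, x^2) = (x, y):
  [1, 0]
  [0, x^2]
The metric is diagonal, so g^{ij} is diagonal with entries 1/g_{ii}: diag(1, 1/(x^2)).
g^{ij}:
  [1, 0]
  [0, 1/x^2]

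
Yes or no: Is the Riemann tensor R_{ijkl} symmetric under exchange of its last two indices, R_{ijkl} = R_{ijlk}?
It is antisymmetric in the last pair: R_{ijkl} = -R_{ijlk}.
No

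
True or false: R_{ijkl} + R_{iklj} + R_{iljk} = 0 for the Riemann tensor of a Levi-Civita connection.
This is the first (algebraic) Bianchi identity.
True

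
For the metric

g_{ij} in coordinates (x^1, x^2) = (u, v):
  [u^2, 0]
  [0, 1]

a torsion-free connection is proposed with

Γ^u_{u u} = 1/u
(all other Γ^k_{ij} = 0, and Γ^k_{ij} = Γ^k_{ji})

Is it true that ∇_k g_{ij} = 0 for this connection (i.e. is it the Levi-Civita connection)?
Using ∇_k g_{ij} = ∂_k g_{ij} - Γ^m_{ki} g_{mj} - Γ^m_{kj} g_{im}:
e.g. ∇_u g_{uu} = (2*u) - (u) - (u) = 0
Every component ∇_k g_{ij} vanishes: the connection is metric compatible.
Yes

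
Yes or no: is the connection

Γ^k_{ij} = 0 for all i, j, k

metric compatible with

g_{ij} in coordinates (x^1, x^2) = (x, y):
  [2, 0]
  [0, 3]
Using ∇_k g_{ij} = ∂_k g_{ij} - Γ^m_{ki} g_{mj} - Γ^m_{kj} g_{im}:
e.g. ∇_y g_{yy} = (0) - (0) - (0) = 0
Every component ∇_k g_{ij} vanishes: the connection is metric compatible.
Yes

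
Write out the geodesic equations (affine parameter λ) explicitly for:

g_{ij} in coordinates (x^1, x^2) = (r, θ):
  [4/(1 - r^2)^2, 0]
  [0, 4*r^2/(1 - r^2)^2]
Geodesic equation: d^2x^k/dλ^2 + Γ^k_{ij} (dx^i/dλ)(dx^j/dλ) = 0.
Non-zero Christoffel symbols:
Γ^r_{r r} = 2*r/(1 - r^2)
Γ^r_{θ θ} = (r^3 + r)/(r^2 - 1)
Γ^θ_{r θ} = (-r^2 - 1)/(r^3 - r)
Substituting (the symmetric pair Γ^k_{ij}, Γ^k_{ji} combines into a factor 2):
d^2r/dλ^2 + (2*r/(1 - r^2)) (dr/dλ)^2 + ((r^3 + r)/(r^2 - 1)) (dθ/dλ)^2 = 0
d^2θ/dλ^2 + ((-2*r^2 - 2)/(r^3 - r)) (dr/dλ)(dθ/dλ) = 0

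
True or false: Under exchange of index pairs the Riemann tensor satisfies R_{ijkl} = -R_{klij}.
The pair-exchange symmetry has a plus sign: R_{ijkl} = +R_{klij}.
False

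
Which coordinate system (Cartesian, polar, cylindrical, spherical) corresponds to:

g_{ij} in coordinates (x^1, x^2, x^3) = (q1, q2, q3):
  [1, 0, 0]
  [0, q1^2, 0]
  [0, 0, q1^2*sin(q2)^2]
The line element ds^2 = dq1^2 + q1^2 dq2^2 + q1^2 sin(q2)^2 dq3^2 is dr^2 + r^2 dθ^2 + r^2 sin(θ)^2 dφ^2 with q1 = r, q2 = θ, q3 = φ.
spherical coordinates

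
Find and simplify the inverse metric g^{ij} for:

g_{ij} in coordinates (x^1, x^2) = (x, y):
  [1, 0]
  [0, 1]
The metric is diagonal, so g^{ij} is diagonal with entries 1/g_{ii}: diag(1, 1).
g^{ij}:
  [1, 0]
  [0, 1]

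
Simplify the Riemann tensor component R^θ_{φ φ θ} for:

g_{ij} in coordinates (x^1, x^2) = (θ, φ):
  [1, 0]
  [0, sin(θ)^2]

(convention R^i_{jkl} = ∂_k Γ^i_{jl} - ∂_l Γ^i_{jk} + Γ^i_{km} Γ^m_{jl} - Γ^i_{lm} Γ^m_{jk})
Non-zero Christoffel symbols (Γ^k_{ij} = Γ^k_{ji}):
Γ^θ_{φ φ} = -sin(2*θ)/2
Γ^φ_{θ φ} = 1/tan(θ)
R^θ_{φ φ θ} = ∂_φ Γ^θ_{φ θ} - ∂_θ Γ^θ_{φ φ} + Γ^θ_{φ m} Γ^m_{φ θ} - Γ^θ_{θ m} Γ^m_{φ φ}
  = (0) - (-cos(2*θ)) + (-cos(θ)^2) - (0) = -sin(θ)^2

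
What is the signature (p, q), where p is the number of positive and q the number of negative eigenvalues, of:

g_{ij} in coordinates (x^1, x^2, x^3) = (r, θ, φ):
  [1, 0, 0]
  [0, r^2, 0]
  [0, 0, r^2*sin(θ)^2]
The metric is diagonal, so its eigenvalues are the diagonal entries: 1, r^2, r^2*sin(θ)^2 (at a generic point, where coordinate-dependent entries are positive).
3 positive, 0 negative.
(3, 0) - Riemannian (positive definite)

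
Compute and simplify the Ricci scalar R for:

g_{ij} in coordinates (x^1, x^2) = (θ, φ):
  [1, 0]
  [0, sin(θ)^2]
Non-zero Christoffel symbols (Γ^k_{ij} = Γ^k_{ji}):
Γ^θ_{φ φ} = -sin(2*θ)/2
Γ^φ_{θ φ} = 1/tan(θ)
Ricci tensor (R_{ij} = R^k_{ikj}): R_{θθ} = 1, R_{θφ} = 0, R_{φφ} = sin(θ)^2
Inverse metric: g^{θθ} = 1, g^{φφ} = 1/sin(θ)^2
R = g^{ij} R_{ij} = (1)(1) + (1/sin(θ)^2)(sin(θ)^2) = 2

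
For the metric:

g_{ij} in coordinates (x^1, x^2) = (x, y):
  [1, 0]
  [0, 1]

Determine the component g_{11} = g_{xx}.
With x^1 = x, x^2 = y, g_{11} = g_{xx} is the row-1, column-1 entry of the matrix.
g_{11} = 1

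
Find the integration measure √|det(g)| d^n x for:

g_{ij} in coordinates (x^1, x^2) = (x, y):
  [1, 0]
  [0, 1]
det(g) = 1
√|det(g)| = 1
Volume element: dV = 1 dx dy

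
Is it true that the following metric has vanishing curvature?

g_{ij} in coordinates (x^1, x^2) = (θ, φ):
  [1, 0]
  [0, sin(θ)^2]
Non-zero Christoffel symbols:
Γ^θ_{φ φ} = -sin(2*θ)/2
Γ^φ_{θ φ} = 1/tan(θ)
Ricci tensor: R_{θθ} = 1, R_{θφ} = 0, R_{φφ} = sin(θ)^2
The Ricci tensor is non-zero, so the Riemann tensor is non-zero: not flat.
No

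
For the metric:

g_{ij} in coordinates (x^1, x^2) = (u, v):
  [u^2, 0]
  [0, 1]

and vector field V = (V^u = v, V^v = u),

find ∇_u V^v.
Non-zero Christoffel symbols:
Γ^u_{u u} = 1/u
∇_u V^v = ∂_u V^v + Γ^v_{u j} V^j
  = (1) + (0)(v) + (0)(u)
  = 1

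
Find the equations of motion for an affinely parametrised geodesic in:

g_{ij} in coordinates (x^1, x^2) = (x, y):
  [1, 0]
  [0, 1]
Geodesic equation: d^2x^k/dλ^2 + Γ^k_{ij} (dx^i/dλ)(dx^j/dλ) = 0.
All Christoffel symbols vanish, so the geodesics are straight lines:
d^2x/dλ^2 = 0
d^2y/dλ^2 = 0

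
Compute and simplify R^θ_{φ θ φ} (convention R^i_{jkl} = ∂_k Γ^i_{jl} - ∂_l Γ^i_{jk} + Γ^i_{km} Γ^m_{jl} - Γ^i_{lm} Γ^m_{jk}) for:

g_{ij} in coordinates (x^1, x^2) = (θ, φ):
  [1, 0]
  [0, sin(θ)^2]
Non-zero Christoffel symbols (Γ^k_{ij} = Γ^k_{ji}):
Γ^θ_{φ φ} = -sin(2*θ)/2
Γ^φ_{θ φ} = 1/tan(θ)
R^θ_{φ θ φ} = ∂_θ Γ^θ_{φ φ} - ∂_φ Γ^θ_{φ θ} + Γ^θ_{θ m} Γ^m_{φ φ} - Γ^θ_{φ m} Γ^m_{φ θ}
  = (-cos(2*θ)) - (0) + (0) - (-cos(θ)^2) = sin(θ)^2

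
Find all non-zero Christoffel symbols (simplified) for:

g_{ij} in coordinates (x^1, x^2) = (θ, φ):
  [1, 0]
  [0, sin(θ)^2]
Using Γ^k_{ij} = (1/2) g^{km} (∂_i g_{mj} + ∂_j g_{mi} - ∂_m g_{ij}); the metric is diagonal, so only the m = k term contributes.
Non-zero symbols (using the symmetry Γ^k_{ij} = Γ^k_{ji}):
Γ^θ_{φ φ} = (1/2) g^{θθ} (∂_φ g_{θφ} + ∂_φ g_{θφ} - ∂_θ g_{φφ}) = (1/2)(1)((0) + (0) - (sin(2*θ))) = -sin(2*θ)/2
Γ^φ_{θ φ} = (1/2) g^{φφ} (∂_θ g_{φφ} + ∂_φ g_{φθ} - ∂_φ g_{θφ}) = (1/2)(1/sin(θ)^2)((sin(2*θ)) + (0) - (0)) = 1/tan(θ)
All other Christoffel symbols are zero.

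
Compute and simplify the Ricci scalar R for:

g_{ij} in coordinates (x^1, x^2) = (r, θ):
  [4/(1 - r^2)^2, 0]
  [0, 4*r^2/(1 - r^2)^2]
Non-zero Christoffel symbols (Γ^k_{ij} = Γ^k_{ji}):
Γ^r_{r r} = 2*r/(1 - r^2)
Γ^r_{θ θ} = (r^3 + r)/(r^2 - 1)
Γ^θ_{r θ} = (-r^2 - 1)/(r^3 - r)
Ricci tensor (R_{ij} = R^k_{ikj}): R_{rr} = -4/(r^2 - 1)^2, R_{rθ} = 0, R_{θθ} = -4*r^2/(r^2 - 1)^2
Inverse metric: g^{rr} = (1 - r^2)^2/4, g^{θθ} = (1 - r^2)^2/(4*r^2)
R = g^{ij} R_{ij} = ((1 - r^2)^2/4)(-4/(r^2 - 1)^2) + ((1 - r^2)^2/(4*r^2))(-4*r^2/(r^2 - 1)^2) = -2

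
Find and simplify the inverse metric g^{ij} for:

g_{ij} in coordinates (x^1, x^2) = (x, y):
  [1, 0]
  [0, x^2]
The metric is diagonal, so g^{ij} is diagonal with entries 1/g_{ii}: diag(1, 1/(x^2)).
g^{ij}:
  [1, 0]
  [0, 1/x^2]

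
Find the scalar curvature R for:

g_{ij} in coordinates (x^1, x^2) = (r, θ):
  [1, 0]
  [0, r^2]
Non-zero Christoffel symbols (Γ^k_{ij} = Γ^k_{ji}):
Γ^r_{θ θ} = -r
Γ^θ_{r θ} = 1/r
Ricci tensor (R_{ij} = R^k_{ikj}): R_{rr} = 0, R_{rθ} = 0, R_{θθ} = 0
Inverse metric: g^{rr} = 1, g^{θθ} = 1/r^2
R = g^{ij} R_{ij} = (1)(0) + (1/r^2)(0) = 0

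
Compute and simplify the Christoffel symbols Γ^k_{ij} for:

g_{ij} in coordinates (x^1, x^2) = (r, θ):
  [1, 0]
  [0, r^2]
Using Γ^k_{ij} = (1/2) g^{km} (∂_i g_{mj} + ∂_j g_{mi} - ∂_m g_{ij}); the metric is diagonal, so only the m = k term contributes.
Non-zero symbols (using the symmetry Γ^k_{ij} = Γ^k_{ji}):
Γ^r_{θ θ} = (1/2) g^{rr} (∂_θ g_{rθ} + ∂_θ g_{rθ} - ∂_r g_{θθ}) = (1/2)(1)((0) + (0) - (2*r)) = -r
Γ^θ_{r θ} = (1/2) g^{θθ} (∂_r g_{θθ} + ∂_θ g_{θr} - ∂_θ g_{rθ}) = (1/2)(1/r^2)((2*r) + (0) - (0)) = 1/r
All other Christoffel symbols are zero.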